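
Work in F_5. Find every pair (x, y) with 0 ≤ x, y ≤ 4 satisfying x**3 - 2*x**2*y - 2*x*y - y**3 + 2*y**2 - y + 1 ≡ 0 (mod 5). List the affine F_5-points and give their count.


Affine F_5-points: {(0, 4), (1, 4), (2, 4), (4, 0), (4, 1)}; count = 5.

For each of the 25 pairs (x, y) ∈ F_5², evaluate f(x, y) mod 5. Record the zeros.
  x = 0: [0↦1, 1↦1, 2↦4, 3↦4, 4↦0]  zeros at y ∈ {4}
  x = 1: [0↦2, 1↦3, 2↦2, 3↦3, 4↦0]  zeros at y ∈ {4}
  x = 2: [0↦4, 1↦2, 2↦3, 3↦1, 4↦0]  zeros at y ∈ {4}
  x = 3: [0↦3, 1↦4, 2↦3, 3↦4, 4↦1]  zeros at y ∈ ∅
  x = 4: [0↦0, 1↦0, 2↦3, 3↦3, 4↦4]  zeros at y ∈ {0, 1}
Collecting zeros: affine points = {(0, 4), (1, 4), (2, 4), (4, 0), (4, 1)}.
Total count |C(F_5)_aff| = 5.


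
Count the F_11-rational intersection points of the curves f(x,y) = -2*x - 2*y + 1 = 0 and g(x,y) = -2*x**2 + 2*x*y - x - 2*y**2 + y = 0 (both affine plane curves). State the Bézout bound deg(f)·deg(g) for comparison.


Common zeros: {(0, 6), (2, 4)}; count = 2; Bézout bound = 2.

deg(f) = 1, deg(g) = 2, so Bézout bound = 2.
Scan x ∈ F_11. For each x, list the y ∈ F_11 with f(x, y) ≡ 0 and those with g(x, y) ≡ 0 (mod 11); the common zeros in that column are the intersection.
  x = 0: f ≡ 0 at y ∈ {6}; g ≡ 0 at y ∈ {0, 6}; common: {6}.
  x = 1: f ≡ 0 at y ∈ {5}; g ≡ 0 at y ∈ ∅; common: ∅.
  x = 2: f ≡ 0 at y ∈ {4}; g ≡ 0 at y ∈ {4}; common: {4}.
  x = 3: f ≡ 0 at y ∈ {3}; g ≡ 0 at y ∈ ∅; common: ∅.
  x = 4: f ≡ 0 at y ∈ {2}; g ≡ 0 at y ∈ ∅; common: ∅.
  x = 5: f ≡ 0 at y ∈ {1}; g ≡ 0 at y ∈ {0}; common: ∅.
  x = 6: f ≡ 0 at y ∈ {0}; g ≡ 0 at y ∈ ∅; common: ∅.
  x = 7: f ≡ 0 at y ∈ {10}; g ≡ 0 at y ∈ {4, 9}; common: ∅.
  x = 8: f ≡ 0 at y ∈ {9}; g ≡ 0 at y ∈ {1, 2}; common: ∅.
  x = 9: f ≡ 0 at y ∈ {8}; g ≡ 0 at y ∈ {1, 3}; common: ∅.
  x = 10: f ≡ 0 at y ∈ {7}; g ≡ 0 at y ∈ {2, 3}; common: ∅.
Collecting: common zeros = {(0, 6), (2, 4)}, so the count is 2.
Comparison with the Bézout bound: 2 ≤ 2 = deg(f)·deg(g), as expected for curves with no common component (the bound is attained).


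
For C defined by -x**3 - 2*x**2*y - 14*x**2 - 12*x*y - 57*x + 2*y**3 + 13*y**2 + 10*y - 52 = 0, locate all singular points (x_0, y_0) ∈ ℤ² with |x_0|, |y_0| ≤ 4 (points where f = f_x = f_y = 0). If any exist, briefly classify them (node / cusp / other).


Singular points: {(-3, -2)}; classification: node.

Compute partial derivatives:
  f_x = -3*x**2 - 4*x*y - 28*x - 12*y - 57.
  f_y = -2*x**2 - 12*x + 6*y**2 + 26*y + 10.
Scan x_0 ∈ {−4, ..., 4}. For each x_0, f_y(x_0, y) is a polynomial in y; find its integer roots y ∈ {−4, ..., 4}, then test f_x and f at those candidates.
  x = -4: f_y(-4, y) = 6*y**2 + 26*y + 26; no integer root y with |y| ≤ 4.
  x = -3: f_y(-3, y) = 6*y**2 + 26*y + 28; vanishes at y ∈ {-2}. (-3, -2): f_x = 0, f = 0 — SINGULAR.
  x = -2: f_y(-2, y) = 6*y**2 + 26*y + 26; no integer root y with |y| ≤ 4.
  x = -1: f_y(-1, y) = 6*y**2 + 26*y + 20; vanishes at y ∈ {-1}. (-1, -1): f_x = -24 ≠ 0.
  x = 0: f_y(0, y) = 6*y**2 + 26*y + 10; no integer root y with |y| ≤ 4.
  x = 1: f_y(1, y) = 6*y**2 + 26*y - 4; no integer root y with |y| ≤ 4.
  x = 2: f_y(2, y) = 6*y**2 + 26*y - 22; no integer root y with |y| ≤ 4.
  x = 3: f_y(3, y) = 6*y**2 + 26*y - 44; no integer root y with |y| ≤ 4.
  x = 4: f_y(4, y) = 6*y**2 + 26*y - 70; no integer root y with |y| ≤ 4.
Only singular point on the grid: (-3, -2).
Classify: substitute x = -3 + u, y = -2 + v and expand: f = -u**3 - 2*u**2*v - u**2 + 2*v**3 + v**2.
No constant or linear terms (consistent with a singular point). Quadratic part: -u**2 + v**2. Cubic part: -u**3 - 2*u**2*v + 2*v**3.
The quadratic part v**2 - u**2 = (v − u)(v + u) splits into two distinct linear factors, so there are two distinct tangent lines y − -2 = ±(x − -3) — this is a node (ordinary double point).
Classification: node.


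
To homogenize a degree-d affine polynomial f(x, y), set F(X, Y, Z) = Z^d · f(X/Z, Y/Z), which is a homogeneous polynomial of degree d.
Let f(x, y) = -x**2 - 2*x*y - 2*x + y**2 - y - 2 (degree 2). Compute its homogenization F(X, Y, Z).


F(X, Y, Z) = -X**2 - 2*X*Y - 2*X*Z + Y**2 - Y*Z - 2*Z**2

deg(f) = 2.
Substitute x = X/Z, y = Y/Z into f, then multiply by Z^2.
  monomial -1·x^2·y^0 ↦ -1·X^2·Y^0·Z^0.
  monomial -2·x^1·y^1 ↦ -2·X^1·Y^1·Z^0.
  monomial -2·x^1·y^0 ↦ -2·X^1·Y^0·Z^1.
  monomial 1·x^0·y^2 ↦ 1·X^0·Y^2·Z^0.
  monomial -1·x^0·y^1 ↦ -1·X^0·Y^1·Z^1.
  monomial -2·x^0·y^0 ↦ -2·X^0·Y^0·Z^2.
Collecting: F(X, Y, Z) = -X**2 - 2*X*Y - 2*X*Z + Y**2 - Y*Z - 2*Z**2.


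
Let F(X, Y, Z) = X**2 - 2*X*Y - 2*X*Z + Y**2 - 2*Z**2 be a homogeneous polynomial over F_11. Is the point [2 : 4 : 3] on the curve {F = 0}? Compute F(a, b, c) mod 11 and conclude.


F(2,4,3) ≡ 7 (mod 11); P is NOT on the curve.

Evaluate F(2, 4, 3) term-by-term (mod 11).
  X**2 ↦ 1·4·1·1 = 4
  -2*X*Y ↦ -2·2·4·1 = -16
  -2*X*Z ↦ -2·2·1·3 = -12
  Y**2 ↦ 1·1·16·1 = 16
  -2*Z**2 ↦ -2·1·1·9 = -18
Sum: F(2, 4, 3) = (4) + (-16) + (-12) + (16) + (-18) = -26.
Reducing mod 11: -26 ≡ 7 (mod 11).
Since F(a, b, c) ≡ 7 ≠ 0 (mod 11), P does NOT lie on the curve.


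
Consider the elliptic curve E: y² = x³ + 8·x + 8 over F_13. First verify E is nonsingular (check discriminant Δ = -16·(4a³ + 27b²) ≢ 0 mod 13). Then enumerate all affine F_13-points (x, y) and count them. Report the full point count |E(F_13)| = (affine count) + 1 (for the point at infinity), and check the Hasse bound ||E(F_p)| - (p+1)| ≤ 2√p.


Affine points = {(1, 2), (1, 11), (4, 0), (5, 2), (5, 11), (6, 5), (6, 8), (7, 2), (7, 11), (8, 5), (8, 8), (9, 4), (9, 9), (10, 3), (10, 10), (11, 6), (11, 7), (12, 5), (12, 8)}; affine count = 19; |E(F_13)| = 20.

Discriminant check: Δ ∝ 4a³ + 27b² = 4·8³ + 27·8² = 4·512 + 27·64 ≡ 6 (mod 13). Nonzero ⇒ E is nonsingular.
For each x ∈ F_13, compute rhs = x³ + 8·x + 8 mod 13, then count y ∈ F_13 with y² ≡ rhs.
  x = 0: rhs = 8, matching y values: none (0 points).
  x = 1: rhs = 4, matching y values: 2, 11 (2 points).
  x = 2: rhs = 6, matching y values: none (0 points).
  x = 3: rhs = 7, matching y values: none (0 points).
  x = 4: rhs = 0, matching y values: 0 (1 points).
  x = 5: rhs = 4, matching y values: 2, 11 (2 points).
  x = 6: rhs = 12, matching y values: 5, 8 (2 points).
  x = 7: rhs = 4, matching y values: 2, 11 (2 points).
  x = 8: rhs = 12, matching y values: 5, 8 (2 points).
  x = 9: rhs = 3, matching y values: 4, 9 (2 points).
  x = 10: rhs = 9, matching y values: 3, 10 (2 points).
  x = 11: rhs = 10, matching y values: 6, 7 (2 points).
  x = 12: rhs = 12, matching y values: 5, 8 (2 points).
Total affine count: 19.
Full point count |E(F_13)| = 19 + 1 = 20.
Hasse bound: |20 − (13+1)| = |6| = 6 ≤ 2√13 ≈ 7.2111 ✓.


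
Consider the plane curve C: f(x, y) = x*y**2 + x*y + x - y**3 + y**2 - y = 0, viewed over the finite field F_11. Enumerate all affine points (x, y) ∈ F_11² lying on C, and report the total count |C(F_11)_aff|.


Affine F_11-points: {(0, 0), (1, 6), (2, 7), (3, 4), (4, 1), (4, 2), (5, 3), (7, 8), (8, 5), (8, 10), (10, 9)}; count = 11.

For each of the 121 pairs (x, y) ∈ F_11², evaluate f(x, y) mod 11. Record the zeros.
  x = 0: [0↦0, 1↦10, 2↦5, 3↦1, 4↦3, 5↦5, 6↦1, 7↦7, 8↦6, 9↦3, 10↦3]  zeros at y ∈ {0}
  x = 1: [0↦1, 1↦2, 2↦1, 3↦3, 4↦2, 5↦3, 6↦0, 7↦9, 8↦2, 9↦6, 10↦4]  zeros at y ∈ {6}
  x = 2: [0↦2, 1↦5, 2↦8, 3↦5, 4↦1, 5↦1, 6↦10, 7↦0, 8↦9, 9↦9, 10↦5]  zeros at y ∈ {7}
  x = 3: [0↦3, 1↦8, 2↦4, 3↦7, 4↦0, 5↦10, 6↦9, 7↦2, 8↦5, 9↦1, 10↦6]  zeros at y ∈ {4}
  x = 4: [0↦4, 1↦0, 2↦0, 3↦9, 4↦10, 5↦8, 6↦8, 7↦4, 8↦1, 9↦4, 10↦7]  zeros at y ∈ {1, 2}
  x = 5: [0↦5, 1↦3, 2↦7, 3↦0, 4↦9, 5↦6, 6↦7, 7↦6, 8↦8, 9↦7, 10↦8]  zeros at y ∈ {3}
  x = 6: [0↦6, 1↦6, 2↦3, 3↦2, 4↦8, 5↦4, 6↦6, 7↦8, 8↦4, 9↦10, 10↦9]  zeros at y ∈ ∅
  x = 7: [0↦7, 1↦9, 2↦10, 3↦4, 4↦7, 5↦2, 6↦5, 7↦10, 8↦0, 9↦2, 10↦10]  zeros at y ∈ {8}
  x = 8: [0↦8, 1↦1, 2↦6, 3↦6, 4↦6, 5↦0, 6↦4, 7↦1, 8↦7, 9↦5, 10↦0]  zeros at y ∈ {5, 10}
  x = 9: [0↦9, 1↦4, 2↦2, 3↦8, 4↦5, 5↦9, 6↦3, 7↦3, 8↦3, 9↦8, 10↦1]  zeros at y ∈ ∅
  x = 10: [0↦10, 1↦7, 2↦9, 3↦10, 4↦4, 5↦7, 6↦2, 7↦5, 8↦10, 9↦0, 10↦2]  zeros at y ∈ {9}
Collecting zeros: affine points = {(0, 0), (1, 6), (2, 7), (3, 4), (4, 1), (4, 2), (5, 3), (7, 8), (8, 5), (8, 10), (10, 9)}.
Total count |C(F_11)_aff| = 11.


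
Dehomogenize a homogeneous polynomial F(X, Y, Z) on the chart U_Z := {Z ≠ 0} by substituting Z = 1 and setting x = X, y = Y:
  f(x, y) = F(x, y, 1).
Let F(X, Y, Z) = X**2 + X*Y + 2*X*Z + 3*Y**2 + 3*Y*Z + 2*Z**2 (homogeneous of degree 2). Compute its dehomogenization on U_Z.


f(x, y) = x**2 + x*y + 2*x + 3*y**2 + 3*y + 2

On U_Z we set Z = 1. Each monomial c·X^i·Y^j·Z^k in F becomes c·x^i·y^j·1^k = c·x^i·y^j.
Substituting Z = 1: F(X, Y, 1) = x**2 + x*y + 2*x + 3*y**2 + 3*y + 2.
Note: deg(f) ≤ deg(F) = 2; strict inequality happens when F is divisible by Z (lost terms).


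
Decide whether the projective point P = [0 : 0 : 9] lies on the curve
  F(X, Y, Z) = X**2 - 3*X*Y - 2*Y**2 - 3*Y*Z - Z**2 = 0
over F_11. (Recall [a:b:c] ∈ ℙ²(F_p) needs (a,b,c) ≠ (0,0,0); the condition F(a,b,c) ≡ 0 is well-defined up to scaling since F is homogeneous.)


F(0,0,9) ≡ 7 (mod 11); P is NOT on the curve.

Evaluate F(0, 0, 9) term-by-term (mod 11).
  X**2 ↦ 1·0·1·1 = 0
  -3*X*Y ↦ -3·0·0·1 = 0
  -2*Y**2 ↦ -2·1·0·1 = 0
  -3*Y*Z ↦ -3·1·0·9 = 0
  -Z**2 ↦ -1·1·1·81 = -81
Sum: F(0, 0, 9) = (0) + (0) + (0) + (0) + (-81) = -81.
Reducing mod 11: -81 ≡ 7 (mod 11).
Since F(a, b, c) ≡ 7 ≠ 0 (mod 11), P does NOT lie on the curve.


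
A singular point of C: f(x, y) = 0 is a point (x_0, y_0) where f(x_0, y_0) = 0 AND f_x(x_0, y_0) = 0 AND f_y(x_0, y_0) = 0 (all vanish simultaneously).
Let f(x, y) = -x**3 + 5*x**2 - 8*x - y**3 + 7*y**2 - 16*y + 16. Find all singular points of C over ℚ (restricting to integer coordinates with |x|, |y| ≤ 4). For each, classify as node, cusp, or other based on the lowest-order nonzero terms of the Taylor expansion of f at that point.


Singular points: {(2, 2)}; classification: node.

Compute partial derivatives:
  f_x = -3*x**2 + 10*x - 8.
  f_y = -3*y**2 + 14*y - 16.
Scan x_0 ∈ {−4, ..., 4}. For each x_0, f_y(x_0, y) is a polynomial in y; find its integer roots y ∈ {−4, ..., 4}, then test f_x and f at those candidates.
  x = -4: f_y(-4, y) = -3*y**2 + 14*y - 16; vanishes at y ∈ {2}. (-4, 2): f_x = -96 ≠ 0.
  x = -3: f_y(-3, y) = -3*y**2 + 14*y - 16; vanishes at y ∈ {2}. (-3, 2): f_x = -65 ≠ 0.
  x = -2: f_y(-2, y) = -3*y**2 + 14*y - 16; vanishes at y ∈ {2}. (-2, 2): f_x = -40 ≠ 0.
  x = -1: f_y(-1, y) = -3*y**2 + 14*y - 16; vanishes at y ∈ {2}. (-1, 2): f_x = -21 ≠ 0.
  x = 0: f_y(0, y) = -3*y**2 + 14*y - 16; vanishes at y ∈ {2}. (0, 2): f_x = -8 ≠ 0.
  x = 1: f_y(1, y) = -3*y**2 + 14*y - 16; vanishes at y ∈ {2}. (1, 2): f_x = -1 ≠ 0.
  x = 2: f_y(2, y) = -3*y**2 + 14*y - 16; vanishes at y ∈ {2}. (2, 2): f_x = 0, f = 0 — SINGULAR.
  x = 3: f_y(3, y) = -3*y**2 + 14*y - 16; vanishes at y ∈ {2}. (3, 2): f_x = -5 ≠ 0.
  x = 4: f_y(4, y) = -3*y**2 + 14*y - 16; vanishes at y ∈ {2}. (4, 2): f_x = -16 ≠ 0.
Only singular point on the grid: (2, 2).
Classify: substitute x = 2 + u, y = 2 + v and expand: f = -u**3 - u**2 - v**3 + v**2.
No constant or linear terms (consistent with a singular point). Quadratic part: -u**2 + v**2. Cubic part: -u**3 - v**3.
The quadratic part v**2 - u**2 = (v − u)(v + u) splits into two distinct linear factors, so there are two distinct tangent lines y − 2 = ±(x − 2) — this is a node (ordinary double point).
Classification: node.


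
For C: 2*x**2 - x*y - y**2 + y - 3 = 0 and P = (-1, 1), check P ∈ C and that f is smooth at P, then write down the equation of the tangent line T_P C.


Tangent line at P: -5*x - 5 = 0.

Step 1: f(-1, 1) = 0, so P lies on C.
Step 2: partial derivatives
  f_x(x, y) = 4*x - y, f_y(x, y) = -x - 2*y + 1.
  f_x(P) = -5, f_y(P) = 0 (gradient nonzero, so P is smooth).
Step 3: tangent line at P: -5·(x − -1) + 0·(y − 1) = 0.
Expanding: -5*x - 5 = 0.


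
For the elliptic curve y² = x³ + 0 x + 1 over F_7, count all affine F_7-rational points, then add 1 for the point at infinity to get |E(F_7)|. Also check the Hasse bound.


Affine points = {(0, 1), (0, 6), (1, 3), (1, 4), (2, 3), (2, 4), (3, 0), (4, 3), (4, 4), (5, 0), (6, 0)}; affine count = 11; |E(F_7)| = 12.

Discriminant check: Δ ∝ 4a³ + 27b² = 4·0³ + 27·1² = 4·0 + 27·1 ≡ 6 (mod 7). Nonzero ⇒ E is nonsingular.
For each x ∈ F_7, compute rhs = x³ + 0·x + 1 mod 7, then count y ∈ F_7 with y² ≡ rhs.
  x = 0: rhs = 1, matching y values: 1, 6 (2 points).
  x = 1: rhs = 2, matching y values: 3, 4 (2 points).
  x = 2: rhs = 2, matching y values: 3, 4 (2 points).
  x = 3: rhs = 0, matching y values: 0 (1 points).
  x = 4: rhs = 2, matching y values: 3, 4 (2 points).
  x = 5: rhs = 0, matching y values: 0 (1 points).
  x = 6: rhs = 0, matching y values: 0 (1 points).
Total affine count: 11.
Full point count |E(F_7)| = 11 + 1 = 12.
Hasse bound: |12 − (7+1)| = |4| = 4 ≤ 2√7 ≈ 5.2915 ✓.


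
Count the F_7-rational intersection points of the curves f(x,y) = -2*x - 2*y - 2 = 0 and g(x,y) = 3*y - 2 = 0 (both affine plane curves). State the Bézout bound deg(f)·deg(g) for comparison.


Common zeros: {(3, 3)}; count = 1; Bézout bound = 1.

deg(f) = 1, deg(g) = 1, so Bézout bound = 1.
Scan x ∈ F_7. For each x, list the y ∈ F_7 with f(x, y) ≡ 0 and those with g(x, y) ≡ 0 (mod 7); the common zeros in that column are the intersection.
  x = 0: f ≡ 0 at y ∈ {6}; g ≡ 0 at y ∈ {3}; common: ∅.
  x = 1: f ≡ 0 at y ∈ {5}; g ≡ 0 at y ∈ {3}; common: ∅.
  x = 2: f ≡ 0 at y ∈ {4}; g ≡ 0 at y ∈ {3}; common: ∅.
  x = 3: f ≡ 0 at y ∈ {3}; g ≡ 0 at y ∈ {3}; common: {3}.
  x = 4: f ≡ 0 at y ∈ {2}; g ≡ 0 at y ∈ {3}; common: ∅.
  x = 5: f ≡ 0 at y ∈ {1}; g ≡ 0 at y ∈ {3}; common: ∅.
  x = 6: f ≡ 0 at y ∈ {0}; g ≡ 0 at y ∈ {3}; common: ∅.
Collecting: common zeros = {(3, 3)}, so the count is 1.
Comparison with the Bézout bound: 1 ≤ 1 = deg(f)·deg(g), as expected for curves with no common component (the bound is attained).


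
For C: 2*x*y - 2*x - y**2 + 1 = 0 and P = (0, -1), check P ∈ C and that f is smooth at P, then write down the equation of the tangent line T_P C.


Tangent line at P: -4*x + 2*y + 2 = 0.

Step 1: f(0, -1) = 0, so P lies on C.
Step 2: partial derivatives
  f_x(x, y) = 2*y - 2, f_y(x, y) = 2*x - 2*y.
  f_x(P) = -4, f_y(P) = 2 (gradient nonzero, so P is smooth).
Step 3: tangent line at P: -4·(x − 0) + 2·(y − -1) = 0.
Expanding: -4*x + 2*y + 2 = 0.


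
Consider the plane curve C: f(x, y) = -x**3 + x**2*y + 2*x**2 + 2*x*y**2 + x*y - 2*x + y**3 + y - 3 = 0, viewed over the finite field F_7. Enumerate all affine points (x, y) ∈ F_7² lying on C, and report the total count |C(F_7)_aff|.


Affine F_7-points: {(0, 2), (2, 0), (2, 3), (3, 5), (4, 3), (6, 3)}; count = 6.

For each of the 49 pairs (x, y) ∈ F_7², evaluate f(x, y) mod 7. Record the zeros.
  x = 0: [0↦4, 1↦6, 2↦0, 3↦6, 4↦2, 5↦1, 6↦2]  zeros at y ∈ {2}
  x = 1: [0↦3, 1↦2, 2↦4, 3↦1, 4↦6, 5↦4, 6↦1]  zeros at y ∈ ∅
  x = 2: [0↦0, 1↦5, 2↦3, 3↦0, 4↦2, 5↦1, 6↦3]  zeros at y ∈ {0, 3}
  x = 3: [0↦3, 1↦2, 2↦5, 3↦4, 4↦5, 5↦0, 6↦2]  zeros at y ∈ {5}
  x = 4: [0↦6, 1↦1, 2↦4, 3↦0, 4↦2, 5↦2, 6↦6]  zeros at y ∈ {3}
  x = 5: [0↦3, 1↦3, 2↦1, 3↦3, 4↦1, 5↦1, 6↦2]  zeros at y ∈ ∅
  x = 6: [0↦2, 1↦2, 2↦4, 3↦0, 4↦3, 5↦5, 6↦5]  zeros at y ∈ {3}
Collecting zeros: affine points = {(0, 2), (2, 0), (2, 3), (3, 5), (4, 3), (6, 3)}.
Total count |C(F_7)_aff| = 6.


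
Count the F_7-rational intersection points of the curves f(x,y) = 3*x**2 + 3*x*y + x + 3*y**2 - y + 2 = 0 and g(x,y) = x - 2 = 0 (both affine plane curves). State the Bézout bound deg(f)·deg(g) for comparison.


Common zeros: {(2, 4), (2, 6)}; count = 2; Bézout bound = 2.

deg(f) = 2, deg(g) = 1, so Bézout bound = 2.
Scan x ∈ F_7. For each x, list the y ∈ F_7 with f(x, y) ≡ 0 and those with g(x, y) ≡ 0 (mod 7); the common zeros in that column are the intersection.
  x = 0: f ≡ 0 at y ∈ ∅; g ≡ 0 at y ∈ ∅; common: ∅.
  x = 1: f ≡ 0 at y ∈ {5, 6}; g ≡ 0 at y ∈ ∅; common: ∅.
  x = 2: f ≡ 0 at y ∈ {4, 6}; g ≡ 0 at y ∈ {0, 1, 2, 3, 4, 5, 6}; common: {4, 6}.
  x = 3: f ≡ 0 at y ∈ {4, 5}; g ≡ 0 at y ∈ ∅; common: ∅.
  x = 4: f ≡ 0 at y ∈ ∅; g ≡ 0 at y ∈ ∅; common: ∅.
  x = 5: f ≡ 0 at y ∈ ∅; g ≡ 0 at y ∈ ∅; common: ∅.
  x = 6: f ≡ 0 at y ∈ ∅; g ≡ 0 at y ∈ ∅; common: ∅.
Collecting: common zeros = {(2, 4), (2, 6)}, so the count is 2.
Comparison with the Bézout bound: 2 ≤ 2 = deg(f)·deg(g), as expected for curves with no common component (the bound is attained).


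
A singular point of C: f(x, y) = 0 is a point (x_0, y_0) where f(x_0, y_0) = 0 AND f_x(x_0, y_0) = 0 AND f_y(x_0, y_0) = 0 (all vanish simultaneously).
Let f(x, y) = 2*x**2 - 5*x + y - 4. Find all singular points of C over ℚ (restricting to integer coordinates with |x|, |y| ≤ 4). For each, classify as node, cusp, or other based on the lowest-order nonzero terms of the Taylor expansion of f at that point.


No singular points in the scanned grid; C is smooth there.

Compute partial derivatives:
  f_x = 4*x - 5.
  f_y = 1.
f_y = 1 is a nonzero constant, so f_y never vanishes: no point (x, y) can satisfy f = f_x = f_y = 0. In particular no (x, y) ∈ {−4, ..., 4}² is singular; the curve is smooth.


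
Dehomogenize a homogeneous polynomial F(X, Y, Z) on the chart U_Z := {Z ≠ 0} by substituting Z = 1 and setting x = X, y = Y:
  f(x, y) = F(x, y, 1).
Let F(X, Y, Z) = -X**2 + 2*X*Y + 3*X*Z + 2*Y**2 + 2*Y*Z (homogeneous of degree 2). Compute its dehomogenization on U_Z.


f(x, y) = -x**2 + 2*x*y + 3*x + 2*y**2 + 2*y

On U_Z we set Z = 1. Each monomial c·X^i·Y^j·Z^k in F becomes c·x^i·y^j·1^k = c·x^i·y^j.
Substituting Z = 1: F(X, Y, 1) = -x**2 + 2*x*y + 3*x + 2*y**2 + 2*y.
Note: deg(f) ≤ deg(F) = 2; strict inequality happens when F is divisible by Z (lost terms).


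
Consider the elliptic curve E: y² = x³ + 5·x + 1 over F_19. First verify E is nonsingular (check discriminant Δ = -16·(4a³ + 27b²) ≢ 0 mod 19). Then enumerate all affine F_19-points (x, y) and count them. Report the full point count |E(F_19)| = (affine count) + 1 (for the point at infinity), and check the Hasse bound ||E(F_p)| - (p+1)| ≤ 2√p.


Affine points = {(0, 1), (0, 18), (1, 8), (1, 11), (2, 0), (3, 9), (3, 10), (4, 3), (4, 16), (6, 0), (10, 5), (10, 14), (11, 0), (16, 4), (16, 15)}; affine count = 15; |E(F_19)| = 16.

Discriminant check: Δ ∝ 4a³ + 27b² = 4·5³ + 27·1² = 4·125 + 27·1 ≡ 14 (mod 19). Nonzero ⇒ E is nonsingular.
For each x ∈ F_19, compute rhs = x³ + 5·x + 1 mod 19, then count y ∈ F_19 with y² ≡ rhs.
  x = 0: rhs = 1, matching y values: 1, 18 (2 points).
  x = 1: rhs = 7, matching y values: 8, 11 (2 points).
  x = 2: rhs = 0, matching y values: 0 (1 points).
  x = 3: rhs = 5, matching y values: 9, 10 (2 points).
  x = 4: rhs = 9, matching y values: 3, 16 (2 points).
  x = 5: rhs = 18, matching y values: none (0 points).
  x = 6: rhs = 0, matching y values: 0 (1 points).
  x = 7: rhs = 18, matching y values: none (0 points).
  x = 8: rhs = 2, matching y values: none (0 points).
  x = 9: rhs = 15, matching y values: none (0 points).
  x = 10: rhs = 6, matching y values: 5, 14 (2 points).
  x = 11: rhs = 0, matching y values: 0 (1 points).
  x = 12: rhs = 3, matching y values: none (0 points).
  x = 13: rhs = 2, matching y values: none (0 points).
  x = 14: rhs = 3, matching y values: none (0 points).
  x = 15: rhs = 12, matching y values: none (0 points).
  x = 16: rhs = 16, matching y values: 4, 15 (2 points).
  x = 17: rhs = 2, matching y values: none (0 points).
  x = 18: rhs = 14, matching y values: none (0 points).
Total affine count: 15.
Full point count |E(F_19)| = 15 + 1 = 16.
Hasse bound: |16 − (19+1)| = |-4| = 4 ≤ 2√19 ≈ 8.7178 ✓.


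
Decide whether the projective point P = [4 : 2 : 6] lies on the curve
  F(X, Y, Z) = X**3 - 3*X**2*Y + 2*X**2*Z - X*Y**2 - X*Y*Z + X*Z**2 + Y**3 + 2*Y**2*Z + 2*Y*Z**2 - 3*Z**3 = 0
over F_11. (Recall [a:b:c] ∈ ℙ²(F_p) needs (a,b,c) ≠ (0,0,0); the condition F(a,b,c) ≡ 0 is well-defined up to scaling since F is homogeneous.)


F(4,2,6) ≡ 1 (mod 11); P is NOT on the curve.

Evaluate F(4, 2, 6) term-by-term (mod 11).
  X**3 ↦ 1·64·1·1 = 64
  -3*X**2*Y ↦ -3·16·2·1 = -96
  2*X**2*Z ↦ 2·16·1·6 = 192
  -X*Y**2 ↦ -1·4·4·1 = -16
  -X*Y*Z ↦ -1·4·2·6 = -48
  X*Z**2 ↦ 1·4·1·36 = 144
  Y**3 ↦ 1·1·8·1 = 8
  2*Y**2*Z ↦ 2·1·4·6 = 48
  2*Y*Z**2 ↦ 2·1·2·36 = 144
  -3*Z**3 ↦ -3·1·1·216 = -648
Sum: F(4, 2, 6) = (64) + (-96) + (192) + (-16) + (-48) + (144) + (8) + (48) + (144) + (-648) = -208.
Reducing mod 11: -208 ≡ 1 (mod 11).
Since F(a, b, c) ≡ 1 ≠ 0 (mod 11), P does NOT lie on the curve.


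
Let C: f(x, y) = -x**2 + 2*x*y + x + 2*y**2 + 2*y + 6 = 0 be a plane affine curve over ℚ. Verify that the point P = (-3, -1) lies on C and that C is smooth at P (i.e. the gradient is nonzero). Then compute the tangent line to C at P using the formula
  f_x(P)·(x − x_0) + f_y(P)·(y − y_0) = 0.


Tangent line at P: 5*x - 8*y + 7 = 0.

Step 1: f(-3, -1) = 0, so P lies on C.
Step 2: partial derivatives
  f_x(x, y) = -2*x + 2*y + 1, f_y(x, y) = 2*x + 4*y + 2.
  f_x(P) = 5, f_y(P) = -8 (gradient nonzero, so P is smooth).
Step 3: tangent line at P: 5·(x − -3) + -8·(y − -1) = 0.
Expanding: 5*x - 8*y + 7 = 0.


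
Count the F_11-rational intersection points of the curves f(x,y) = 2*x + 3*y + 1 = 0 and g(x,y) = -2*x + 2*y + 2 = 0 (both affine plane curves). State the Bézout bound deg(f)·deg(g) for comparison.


Common zeros: {(7, 6)}; count = 1; Bézout bound = 1.

deg(f) = 1, deg(g) = 1, so Bézout bound = 1.
Scan x ∈ F_11. For each x, list the y ∈ F_11 with f(x, y) ≡ 0 and those with g(x, y) ≡ 0 (mod 11); the common zeros in that column are the intersection.
  x = 0: f ≡ 0 at y ∈ {7}; g ≡ 0 at y ∈ {10}; common: ∅.
  x = 1: f ≡ 0 at y ∈ {10}; g ≡ 0 at y ∈ {0}; common: ∅.
  x = 2: f ≡ 0 at y ∈ {2}; g ≡ 0 at y ∈ {1}; common: ∅.
  x = 3: f ≡ 0 at y ∈ {5}; g ≡ 0 at y ∈ {2}; common: ∅.
  x = 4: f ≡ 0 at y ∈ {8}; g ≡ 0 at y ∈ {3}; common: ∅.
  x = 5: f ≡ 0 at y ∈ {0}; g ≡ 0 at y ∈ {4}; common: ∅.
  x = 6: f ≡ 0 at y ∈ {3}; g ≡ 0 at y ∈ {5}; common: ∅.
  x = 7: f ≡ 0 at y ∈ {6}; g ≡ 0 at y ∈ {6}; common: {6}.
  x = 8: f ≡ 0 at y ∈ {9}; g ≡ 0 at y ∈ {7}; common: ∅.
  x = 9: f ≡ 0 at y ∈ {1}; g ≡ 0 at y ∈ {8}; common: ∅.
  x = 10: f ≡ 0 at y ∈ {4}; g ≡ 0 at y ∈ {9}; common: ∅.
Collecting: common zeros = {(7, 6)}, so the count is 1.
Comparison with the Bézout bound: 1 ≤ 1 = deg(f)·deg(g), as expected for curves with no common component (the bound is attained).


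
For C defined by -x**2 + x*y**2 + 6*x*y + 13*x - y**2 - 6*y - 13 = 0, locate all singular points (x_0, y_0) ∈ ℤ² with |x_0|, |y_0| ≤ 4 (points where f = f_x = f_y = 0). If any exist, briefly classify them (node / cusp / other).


Singular points: {(2, -3)}; classification: node.

Compute partial derivatives:
  f_x = -2*x + y**2 + 6*y + 13.
  f_y = 2*x*y + 6*x - 2*y - 6.
Scan x_0 ∈ {−4, ..., 4}. For each x_0, f_y(x_0, y) is a polynomial in y; find its integer roots y ∈ {−4, ..., 4}, then test f_x and f at those candidates.
  x = -4: f_y(-4, y) = -10*y - 30; vanishes at y ∈ {-3}. (-4, -3): f_x = 12 ≠ 0.
  x = -3: f_y(-3, y) = -8*y - 24; vanishes at y ∈ {-3}. (-3, -3): f_x = 10 ≠ 0.
  x = -2: f_y(-2, y) = -6*y - 18; vanishes at y ∈ {-3}. (-2, -3): f_x = 8 ≠ 0.
  x = -1: f_y(-1, y) = -4*y - 12; vanishes at y ∈ {-3}. (-1, -3): f_x = 6 ≠ 0.
  x = 0: f_y(0, y) = -2*y - 6; vanishes at y ∈ {-3}. (0, -3): f_x = 4 ≠ 0.
  x = 1: f_y(1, y) = 0; vanishes at y ∈ {-4, -3, -2, -1, 0, 1, 2, 3, 4}. (1, -4): f_x = 3 ≠ 0; (1, -3): f_x = 2 ≠ 0; (1, -2): f_x = 3 ≠ 0; (1, -1): f_x = 6 ≠ 0; (1, 0): f_x = 11 ≠ 0; (1, 1): f_x = 18 ≠ 0; (1, 2): f_x = 27 ≠ 0; (1, 3): f_x = 38 ≠ 0; (1, 4): f_x = 51 ≠ 0.
  x = 2: f_y(2, y) = 2*y + 6; vanishes at y ∈ {-3}. (2, -3): f_x = 0, f = 0 — SINGULAR.
  x = 3: f_y(3, y) = 4*y + 12; vanishes at y ∈ {-3}. (3, -3): f_x = -2 ≠ 0.
  x = 4: f_y(4, y) = 6*y + 18; vanishes at y ∈ {-3}. (4, -3): f_x = -4 ≠ 0.
Only singular point on the grid: (2, -3).
Classify: substitute x = 2 + u, y = -3 + v and expand: f = -u**2 + u*v**2 + v**2.
No constant or linear terms (consistent with a singular point). Quadratic part: -u**2 + v**2. Cubic part: u*v**2.
The quadratic part v**2 - u**2 = (v − u)(v + u) splits into two distinct linear factors, so there are two distinct tangent lines y − -3 = ±(x − 2) — this is a node (ordinary double point).
Classification: node.


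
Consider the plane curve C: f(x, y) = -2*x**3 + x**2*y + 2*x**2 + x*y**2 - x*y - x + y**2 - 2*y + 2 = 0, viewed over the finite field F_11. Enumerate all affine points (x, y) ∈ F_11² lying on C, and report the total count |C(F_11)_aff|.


Affine F_11-points: {(3, 3), (3, 7), (4, 4), (4, 5), (5, 2), (5, 6), (6, 8), (6, 10), (8, 0), (8, 5)}; count = 10.

For each of the 121 pairs (x, y) ∈ F_11², evaluate f(x, y) mod 11. Record the zeros.
  x = 0: [0↦2, 1↦1, 2↦2, 3↦5, 4↦10, 5↦6, 6↦4, 7↦4, 8↦6, 9↦10, 10↦5]  zeros at y ∈ ∅
  x = 1: [0↦1, 1↦1, 2↦5, 3↦2, 4↦3, 5↦8, 6↦6, 7↦8, 8↦3, 9↦2, 10↦5]  zeros at y ∈ ∅
  x = 2: [0↦3, 1↦6, 2↦4, 3↦8, 4↦7, 5↦1, 6↦1, 7↦7, 8↦8, 9↦4, 10↦6]  zeros at y ∈ ∅
  x = 3: [0↦7, 1↦4, 2↦9, 3↦0, 4↦10, 5↦6, 6↦10, 7↦0, 8↦9, 9↦4, 10↦7]  zeros at y ∈ {3, 7}
  x = 4: [0↦1, 1↦5, 2↦8, 3↦10, 4↦0, 5↦0, 6↦10, 7↦8, 8↦5, 9↦1, 10↦7]  zeros at y ∈ {4, 5}
  x = 5: [0↦6, 1↦8, 2↦0, 3↦4, 4↦9, 5↦4, 6↦0, 7↦8, 8↦6, 9↦5, 10↦5]  zeros at y ∈ {2, 6}
  x = 6: [0↦10, 1↦1, 2↦6, 3↦3, 4↦3, 5↦6, 6↦1, 7↦10, 8↦0, 9↦4, 10↦0]  zeros at y ∈ {8, 10}
  x = 7: [0↦1, 1↦5, 2↦3, 3↦6, 4↦3, 5↦5, 6↦1, 7↦2, 8↦8, 9↦8, 10↦2]  zeros at y ∈ ∅
  x = 8: [0↦0, 1↦8, 2↦1, 3↦1, 4↦8, 5↦0, 6↦10, 7↦5, 8↦7, 9↦5, 10↦10]  zeros at y ∈ {0, 5}
  x = 9: [0↦6, 1↦9, 2↦10, 3↦9, 4↦6, 5↦1, 6↦5, 7↦7, 8↦7, 9↦5, 10↦1]  zeros at y ∈ ∅
  x = 10: [0↦7, 1↦7, 2↦7, 3↦7, 4↦7, 5↦7, 6↦7, 7↦7, 8↦7, 9↦7, 10↦7]  zeros at y ∈ ∅
Collecting zeros: affine points = {(3, 3), (3, 7), (4, 4), (4, 5), (5, 2), (5, 6), (6, 8), (6, 10), (8, 0), (8, 5)}.
Total count |C(F_11)_aff| = 10.


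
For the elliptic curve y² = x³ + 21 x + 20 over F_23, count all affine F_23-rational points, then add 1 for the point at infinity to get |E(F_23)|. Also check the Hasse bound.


Affine points = {(2, 1), (2, 22), (3, 8), (3, 15), (7, 2), (7, 21), (9, 8), (9, 15), (11, 8), (11, 15), (13, 11), (13, 12), (16, 6), (16, 17), (17, 0), (21, 4), (21, 19)}; affine count = 17; |E(F_23)| = 18.

Discriminant check: Δ ∝ 4a³ + 27b² = 4·21³ + 27·20² = 4·9261 + 27·400 ≡ 4 (mod 23). Nonzero ⇒ E is nonsingular.
For each x ∈ F_23, compute rhs = x³ + 21·x + 20 mod 23, then count y ∈ F_23 with y² ≡ rhs.
  x = 0: rhs = 20, matching y values: none (0 points).
  x = 1: rhs = 19, matching y values: none (0 points).
  x = 2: rhs = 1, matching y values: 1, 22 (2 points).
  x = 3: rhs = 18, matching y values: 8, 15 (2 points).
  x = 4: rhs = 7, matching y values: none (0 points).
  x = 5: rhs = 20, matching y values: none (0 points).
  x = 6: rhs = 17, matching y values: none (0 points).
  x = 7: rhs = 4, matching y values: 2, 21 (2 points).
  x = 8: rhs = 10, matching y values: none (0 points).
  x = 9: rhs = 18, matching y values: 8, 15 (2 points).
  x = 10: rhs = 11, matching y values: none (0 points).
  x = 11: rhs = 18, matching y values: 8, 15 (2 points).
  x = 12: rhs = 22, matching y values: none (0 points).
  x = 13: rhs = 6, matching y values: 11, 12 (2 points).
  x = 14: rhs = 22, matching y values: none (0 points).
  x = 15: rhs = 7, matching y values: none (0 points).
  x = 16: rhs = 13, matching y values: 6, 17 (2 points).
  x = 17: rhs = 0, matching y values: 0 (1 points).
  x = 18: rhs = 20, matching y values: none (0 points).
  x = 19: rhs = 10, matching y values: none (0 points).
  x = 20: rhs = 22, matching y values: none (0 points).
  x = 21: rhs = 16, matching y values: 4, 19 (2 points).
  x = 22: rhs = 21, matching y values: none (0 points).
Total affine count: 17.
Full point count |E(F_23)| = 17 + 1 = 18.
Hasse bound: |18 − (23+1)| = |-6| = 6 ≤ 2√23 ≈ 9.5917 ✓.


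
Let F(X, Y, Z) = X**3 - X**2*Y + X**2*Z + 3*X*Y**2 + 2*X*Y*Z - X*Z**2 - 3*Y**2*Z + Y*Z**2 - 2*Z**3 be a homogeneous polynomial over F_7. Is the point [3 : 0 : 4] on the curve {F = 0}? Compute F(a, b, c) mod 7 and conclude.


F(3,0,4) ≡ 6 (mod 7); P is NOT on the curve.

Evaluate F(3, 0, 4) term-by-term (mod 7).
  X**3 ↦ 1·27·1·1 = 27
  -X**2*Y ↦ -1·9·0·1 = 0
  X**2*Z ↦ 1·9·1·4 = 36
  3*X*Y**2 ↦ 3·3·0·1 = 0
  2*X*Y*Z ↦ 2·3·0·4 = 0
  -X*Z**2 ↦ -1·3·1·16 = -48
  -3*Y**2*Z ↦ -3·1·0·4 = 0
  Y*Z**2 ↦ 1·1·0·16 = 0
  -2*Z**3 ↦ -2·1·1·64 = -128
Sum: F(3, 0, 4) = (27) + (0) + (36) + (0) + (0) + (-48) + (0) + (0) + (-128) = -113.
Reducing mod 7: -113 ≡ 6 (mod 7).
Since F(a, b, c) ≡ 6 ≠ 0 (mod 7), P does NOT lie on the curve.


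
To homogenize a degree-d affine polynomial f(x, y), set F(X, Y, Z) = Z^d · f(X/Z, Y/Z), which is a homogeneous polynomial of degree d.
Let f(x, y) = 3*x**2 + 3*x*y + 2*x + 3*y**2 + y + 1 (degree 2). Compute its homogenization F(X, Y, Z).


F(X, Y, Z) = 3*X**2 + 3*X*Y + 2*X*Z + 3*Y**2 + Y*Z + Z**2

deg(f) = 2.
Substitute x = X/Z, y = Y/Z into f, then multiply by Z^2.
  monomial 3·x^2·y^0 ↦ 3·X^2·Y^0·Z^0.
  monomial 3·x^1·y^1 ↦ 3·X^1·Y^1·Z^0.
  monomial 2·x^1·y^0 ↦ 2·X^1·Y^0·Z^1.
  monomial 3·x^0·y^2 ↦ 3·X^0·Y^2·Z^0.
  monomial 1·x^0·y^1 ↦ 1·X^0·Y^1·Z^1.
  monomial 1·x^0·y^0 ↦ 1·X^0·Y^0·Z^2.
Collecting: F(X, Y, Z) = 3*X**2 + 3*X*Y + 2*X*Z + 3*Y**2 + Y*Z + Z**2.


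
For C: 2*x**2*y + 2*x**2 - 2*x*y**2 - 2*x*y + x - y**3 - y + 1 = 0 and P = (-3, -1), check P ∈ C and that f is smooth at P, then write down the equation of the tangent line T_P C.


Tangent line at P: x + 8*y + 11 = 0.

Step 1: f(-3, -1) = 0, so P lies on C.
Step 2: partial derivatives
  f_x(x, y) = 4*x*y + 4*x - 2*y**2 - 2*y + 1, f_y(x, y) = 2*x**2 - 4*x*y - 2*x - 3*y**2 - 1.
  f_x(P) = 1, f_y(P) = 8 (gradient nonzero, so P is smooth).
Step 3: tangent line at P: 1·(x − -3) + 8·(y − -1) = 0.
Expanding: x + 8*y + 11 = 0.


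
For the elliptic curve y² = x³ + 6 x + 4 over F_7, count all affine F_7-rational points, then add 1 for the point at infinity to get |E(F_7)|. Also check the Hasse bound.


Affine points = {(0, 2), (0, 5), (1, 2), (1, 5), (3, 0), (4, 1), (4, 6), (6, 2), (6, 5)}; affine count = 9; |E(F_7)| = 10.

Discriminant check: Δ ∝ 4a³ + 27b² = 4·6³ + 27·4² = 4·216 + 27·16 ≡ 1 (mod 7). Nonzero ⇒ E is nonsingular.
For each x ∈ F_7, compute rhs = x³ + 6·x + 4 mod 7, then count y ∈ F_7 with y² ≡ rhs.
  x = 0: rhs = 4, matching y values: 2, 5 (2 points).
  x = 1: rhs = 4, matching y values: 2, 5 (2 points).
  x = 2: rhs = 3, matching y values: none (0 points).
  x = 3: rhs = 0, matching y values: 0 (1 points).
  x = 4: rhs = 1, matching y values: 1, 6 (2 points).
  x = 5: rhs = 5, matching y values: none (0 points).
  x = 6: rhs = 4, matching y values: 2, 5 (2 points).
Total affine count: 9.
Full point count |E(F_7)| = 9 + 1 = 10.
Hasse bound: |10 − (7+1)| = |2| = 2 ≤ 2√7 ≈ 5.2915 ✓.


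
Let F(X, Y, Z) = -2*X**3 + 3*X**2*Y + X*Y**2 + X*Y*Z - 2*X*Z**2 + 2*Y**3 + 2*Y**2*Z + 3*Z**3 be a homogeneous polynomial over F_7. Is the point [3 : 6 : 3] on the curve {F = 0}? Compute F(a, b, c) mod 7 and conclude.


F(3,6,3) ≡ 0 (mod 7); P is on the curve.

Evaluate F(3, 6, 3) term-by-term (mod 7).
  -2*X**3 ↦ -2·27·1·1 = -54
  3*X**2*Y ↦ 3·9·6·1 = 162
  X*Y**2 ↦ 1·3·36·1 = 108
  X*Y*Z ↦ 1·3·6·3 = 54
  -2*X*Z**2 ↦ -2·3·1·9 = -54
  2*Y**3 ↦ 2·1·216·1 = 432
  2*Y**2*Z ↦ 2·1·36·3 = 216
  3*Z**3 ↦ 3·1·1·27 = 81
Sum: F(3, 6, 3) = (-54) + (162) + (108) + (54) + (-54) + (432) + (216) + (81) = 945.
Reducing mod 7: 945 ≡ 0 (mod 7).
Since F(a, b, c) ≡ 0 (mod 7), P lies on the curve.


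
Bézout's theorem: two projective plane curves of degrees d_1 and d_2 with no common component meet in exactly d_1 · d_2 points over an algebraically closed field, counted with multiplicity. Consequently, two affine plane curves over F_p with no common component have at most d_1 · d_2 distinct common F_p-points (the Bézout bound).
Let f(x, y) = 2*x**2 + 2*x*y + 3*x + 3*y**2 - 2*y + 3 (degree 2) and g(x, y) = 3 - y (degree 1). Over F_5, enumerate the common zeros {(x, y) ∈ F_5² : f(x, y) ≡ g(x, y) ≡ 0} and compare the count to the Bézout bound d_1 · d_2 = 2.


Common zeros: {(1, 3), (2, 3)}; count = 2; Bézout bound = 2.

deg(f) = 2, deg(g) = 1, so Bézout bound = 2.
Scan x ∈ F_5. For each x, list the y ∈ F_5 with f(x, y) ≡ 0 and those with g(x, y) ≡ 0 (mod 5); the common zeros in that column are the intersection.
  x = 0: f ≡ 0 at y ∈ ∅; g ≡ 0 at y ∈ {3}; common: ∅.
  x = 1: f ≡ 0 at y ∈ {2, 3}; g ≡ 0 at y ∈ {3}; common: {3}.
  x = 2: f ≡ 0 at y ∈ {3}; g ≡ 0 at y ∈ {3}; common: {3}.
  x = 3: f ≡ 0 at y ∈ {0, 2}; g ≡ 0 at y ∈ {3}; common: ∅.
  x = 4: f ≡ 0 at y ∈ ∅; g ≡ 0 at y ∈ {3}; common: ∅.
Collecting: common zeros = {(1, 3), (2, 3)}, so the count is 2.
Comparison with the Bézout bound: 2 ≤ 2 = deg(f)·deg(g), as expected for curves with no common component (the bound is attained).


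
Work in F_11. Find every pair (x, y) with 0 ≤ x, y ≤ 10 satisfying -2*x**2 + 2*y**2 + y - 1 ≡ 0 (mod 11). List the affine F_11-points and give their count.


Affine F_11-points: {(0, 6), (0, 10), (1, 1), (1, 4), (4, 0), (4, 5), (7, 0), (7, 5), (10, 1), (10, 4)}; count = 10.

For each of the 121 pairs (x, y) ∈ F_11², evaluate f(x, y) mod 11. Record the zeros.
  x = 0: [0↦10, 1↦2, 2↦9, 3↦9, 4↦2, 5↦10, 6↦0, 7↦5, 8↦3, 9↦5, 10↦0]  zeros at y ∈ {6, 10}
  x = 1: [0↦8, 1↦0, 2↦7, 3↦7, 4↦0, 5↦8, 6↦9, 7↦3, 8↦1, 9↦3, 10↦9]  zeros at y ∈ {1, 4}
  x = 2: [0↦2, 1↦5, 2↦1, 3↦1, 4↦5, 5↦2, 6↦3, 7↦8, 8↦6, 9↦8, 10↦3]  zeros at y ∈ ∅
  x = 3: [0↦3, 1↦6, 2↦2, 3↦2, 4↦6, 5↦3, 6↦4, 7↦9, 8↦7, 9↦9, 10↦4]  zeros at y ∈ ∅
  x = 4: [0↦0, 1↦3, 2↦10, 3↦10, 4↦3, 5↦0, 6↦1, 7↦6, 8↦4, 9↦6, 10↦1]  zeros at y ∈ {0, 5}
  x = 5: [0↦4, 1↦7, 2↦3, 3↦3, 4↦7, 5↦4, 6↦5, 7↦10, 8↦8, 9↦10, 10↦5]  zeros at y ∈ ∅
  x = 6: [0↦4, 1↦7, 2↦3, 3↦3, 4↦7, 5↦4, 6↦5, 7↦10, 8↦8, 9↦10, 10↦5]  zeros at y ∈ ∅
  x = 7: [0↦0, 1↦3, 2↦10, 3↦10, 4↦3, 5↦0, 6↦1, 7↦6, 8↦4, 9↦6, 10↦1]  zeros at y ∈ {0, 5}
  x = 8: [0↦3, 1↦6, 2↦2, 3↦2, 4↦6, 5↦3, 6↦4, 7↦9, 8↦7, 9↦9, 10↦4]  zeros at y ∈ ∅
  x = 9: [0↦2, 1↦5, 2↦1, 3↦1, 4↦5, 5↦2, 6↦3, 7↦8, 8↦6, 9↦8, 10↦3]  zeros at y ∈ ∅
  x = 10: [0↦8, 1↦0, 2↦7, 3↦7, 4↦0, 5↦8, 6↦9, 7↦3, 8↦1, 9↦3, 10↦9]  zeros at y ∈ {1, 4}
Collecting zeros: affine points = {(0, 6), (0, 10), (1, 1), (1, 4), (4, 0), (4, 5), (7, 0), (7, 5), (10, 1), (10, 4)}.
Total count |C(F_11)_aff| = 10.


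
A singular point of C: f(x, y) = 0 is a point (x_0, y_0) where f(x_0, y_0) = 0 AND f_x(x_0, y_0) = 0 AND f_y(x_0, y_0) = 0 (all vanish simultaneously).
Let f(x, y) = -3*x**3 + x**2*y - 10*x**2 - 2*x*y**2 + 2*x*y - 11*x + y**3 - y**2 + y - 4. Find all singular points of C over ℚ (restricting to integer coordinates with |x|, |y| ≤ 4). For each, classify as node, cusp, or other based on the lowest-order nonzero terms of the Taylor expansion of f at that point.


Singular points: {(-1, 0)}; classification: node.

Compute partial derivatives:
  f_x = -9*x**2 + 2*x*y - 20*x - 2*y**2 + 2*y - 11.
  f_y = x**2 - 4*x*y + 2*x + 3*y**2 - 2*y + 1.
Scan x_0 ∈ {−4, ..., 4}. For each x_0, f_y(x_0, y) is a polynomial in y; find its integer roots y ∈ {−4, ..., 4}, then test f_x and f at those candidates.
  x = -4: f_y(-4, y) = 3*y**2 + 14*y + 9; no integer root y with |y| ≤ 4.
  x = -3: f_y(-3, y) = 3*y**2 + 10*y + 4; no integer root y with |y| ≤ 4.
  x = -2: f_y(-2, y) = 3*y**2 + 6*y + 1; no integer root y with |y| ≤ 4.
  x = -1: f_y(-1, y) = 3*y**2 + 2*y; vanishes at y ∈ {0}. (-1, 0): f_x = 0, f = 0 — SINGULAR.
  x = 0: f_y(0, y) = 3*y**2 - 2*y + 1; no integer root y with |y| ≤ 4.
  x = 1: f_y(1, y) = 3*y**2 - 6*y + 4; no integer root y with |y| ≤ 4.
  x = 2: f_y(2, y) = 3*y**2 - 10*y + 9; no integer root y with |y| ≤ 4.
  x = 3: f_y(3, y) = 3*y**2 - 14*y + 16; vanishes at y ∈ {2}. (3, 2): f_x = -144 ≠ 0.
  x = 4: f_y(4, y) = 3*y**2 - 18*y + 25; no integer root y with |y| ≤ 4.
Only singular point on the grid: (-1, 0).
Classify: substitute x = -1 + u, y = 0 + v and expand: f = -3*u**3 + u**2*v - u**2 - 2*u*v**2 + v**3 + v**2.
No constant or linear terms (consistent with a singular point). Quadratic part: -u**2 + v**2. Cubic part: -3*u**3 + u**2*v - 2*u*v**2 + v**3.
The quadratic part v**2 - u**2 = (v − u)(v + u) splits into two distinct linear factors, so there are two distinct tangent lines y − 0 = ±(x − -1) — this is a node (ordinary double point).
Classification: node.


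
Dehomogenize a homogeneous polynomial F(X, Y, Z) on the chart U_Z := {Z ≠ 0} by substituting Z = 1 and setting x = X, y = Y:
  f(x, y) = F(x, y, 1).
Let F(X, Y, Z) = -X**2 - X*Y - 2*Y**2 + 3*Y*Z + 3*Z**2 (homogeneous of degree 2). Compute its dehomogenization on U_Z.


f(x, y) = -x**2 - x*y - 2*y**2 + 3*y + 3

On U_Z we set Z = 1. Each monomial c·X^i·Y^j·Z^k in F becomes c·x^i·y^j·1^k = c·x^i·y^j.
Substituting Z = 1: F(X, Y, 1) = -x**2 - x*y - 2*y**2 + 3*y + 3.
Note: deg(f) ≤ deg(F) = 2; strict inequality happens when F is divisible by Z (lost terms).


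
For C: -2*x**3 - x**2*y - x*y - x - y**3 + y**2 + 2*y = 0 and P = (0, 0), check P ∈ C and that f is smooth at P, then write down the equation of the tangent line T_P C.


Tangent line at P: -x + 2*y = 0.

Step 1: f(0, 0) = 0, so P lies on C.
Step 2: partial derivatives
  f_x(x, y) = -6*x**2 - 2*x*y - y - 1, f_y(x, y) = -x**2 - x - 3*y**2 + 2*y + 2.
  f_x(P) = -1, f_y(P) = 2 (gradient nonzero, so P is smooth).
Step 3: tangent line at P: -1·(x − 0) + 2·(y − 0) = 0.
Expanding: -x + 2*y = 0.


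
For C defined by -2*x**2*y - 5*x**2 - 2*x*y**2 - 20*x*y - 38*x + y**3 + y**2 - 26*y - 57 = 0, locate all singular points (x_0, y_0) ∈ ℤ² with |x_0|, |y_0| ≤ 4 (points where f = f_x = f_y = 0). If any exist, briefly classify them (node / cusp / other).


Singular points: {(-3, -2)}; classification: node.

Compute partial derivatives:
  f_x = -4*x*y - 10*x - 2*y**2 - 20*y - 38.
  f_y = -2*x**2 - 4*x*y - 20*x + 3*y**2 + 2*y - 26.
Scan x_0 ∈ {−4, ..., 4}. For each x_0, f_y(x_0, y) is a polynomial in y; find its integer roots y ∈ {−4, ..., 4}, then test f_x and f at those candidates.
  x = -4: f_y(-4, y) = 3*y**2 + 18*y + 22; no integer root y with |y| ≤ 4.
  x = -3: f_y(-3, y) = 3*y**2 + 14*y + 16; vanishes at y ∈ {-2}. (-3, -2): f_x = 0, f = 0 — SINGULAR.
  x = -2: f_y(-2, y) = 3*y**2 + 10*y + 6; no integer root y with |y| ≤ 4.
  x = -1: f_y(-1, y) = 3*y**2 + 6*y - 8; no integer root y with |y| ≤ 4.
  x = 0: f_y(0, y) = 3*y**2 + 2*y - 26; no integer root y with |y| ≤ 4.
  x = 1: f_y(1, y) = 3*y**2 - 2*y - 48; no integer root y with |y| ≤ 4.
  x = 2: f_y(2, y) = 3*y**2 - 6*y - 74; no integer root y with |y| ≤ 4.
  x = 3: f_y(3, y) = 3*y**2 - 10*y - 104; no integer root y with |y| ≤ 4.
  x = 4: f_y(4, y) = 3*y**2 - 14*y - 138; no integer root y with |y| ≤ 4.
Only singular point on the grid: (-3, -2).
Classify: substitute x = -3 + u, y = -2 + v and expand: f = -2*u**2*v - u**2 - 2*u*v**2 + v**3 + v**2.
No constant or linear terms (consistent with a singular point). Quadratic part: -u**2 + v**2. Cubic part: -2*u**2*v - 2*u*v**2 + v**3.
The quadratic part v**2 - u**2 = (v − u)(v + u) splits into two distinct linear factors, so there are two distinct tangent lines y − -2 = ±(x − -3) — this is a node (ordinary double point).
Classification: node.
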